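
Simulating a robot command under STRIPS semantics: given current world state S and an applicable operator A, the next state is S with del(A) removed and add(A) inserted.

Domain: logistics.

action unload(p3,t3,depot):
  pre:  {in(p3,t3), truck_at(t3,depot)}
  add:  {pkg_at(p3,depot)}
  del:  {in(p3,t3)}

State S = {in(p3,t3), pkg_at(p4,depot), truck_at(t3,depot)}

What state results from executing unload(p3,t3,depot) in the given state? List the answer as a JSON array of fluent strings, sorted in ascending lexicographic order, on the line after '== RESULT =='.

Progress:
  pre ⊆ S: {in(p3,t3), truck_at(t3,depot)} ⊆ S  — applicable
  S \ del = {pkg_at(p4,depot), truck_at(t3,depot)}
  ∪ add   = {pkg_at(p3,depot), pkg_at(p4,depot), truck_at(t3,depot)}

== RESULT ==
["pkg_at(p3,depot)", "pkg_at(p4,depot)", "truck_at(t3,depot)"]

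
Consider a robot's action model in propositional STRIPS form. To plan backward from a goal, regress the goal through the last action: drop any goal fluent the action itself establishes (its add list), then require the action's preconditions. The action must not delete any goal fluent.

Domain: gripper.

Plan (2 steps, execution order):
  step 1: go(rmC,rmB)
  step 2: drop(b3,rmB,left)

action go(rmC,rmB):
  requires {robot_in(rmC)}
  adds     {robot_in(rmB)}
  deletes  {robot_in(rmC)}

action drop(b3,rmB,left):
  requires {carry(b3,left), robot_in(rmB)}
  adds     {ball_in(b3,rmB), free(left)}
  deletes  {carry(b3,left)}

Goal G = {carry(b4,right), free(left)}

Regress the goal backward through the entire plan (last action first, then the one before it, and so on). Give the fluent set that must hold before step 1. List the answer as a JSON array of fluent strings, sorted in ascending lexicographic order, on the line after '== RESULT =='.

Regress step by step:
  through step 2 (drop(b3,rmB,left)): drop {free(left)}, keep {carry(b4,right)}, require {carry(b3,left), robot_in(rmB)}
    → {carry(b3,left), carry(b4,right), robot_in(rmB)}
  through step 1 (go(rmC,rmB)): drop {robot_in(rmB)}, keep {carry(b3,left), carry(b4,right)}, require {robot_in(rmC)}
    → {carry(b3,left), carry(b4,right), robot_in(rmC)}

== RESULT ==
["carry(b3,left)", "carry(b4,right)", "robot_in(rmC)"]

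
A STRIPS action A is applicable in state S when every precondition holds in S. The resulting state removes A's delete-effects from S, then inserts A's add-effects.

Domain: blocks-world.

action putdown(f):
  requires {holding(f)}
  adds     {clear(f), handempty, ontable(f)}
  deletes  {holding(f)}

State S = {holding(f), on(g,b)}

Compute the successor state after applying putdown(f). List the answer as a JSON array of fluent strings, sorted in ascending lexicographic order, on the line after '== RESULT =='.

Progress:
  pre ⊆ S: {holding(f)} ⊆ S  — applicable
  S \ del = {on(g,b)}
  ∪ add   = {clear(f), handempty, on(g,b), ontable(f)}

== RESULT ==
["clear(f)", "handempty", "on(g,b)", "ontable(f)"]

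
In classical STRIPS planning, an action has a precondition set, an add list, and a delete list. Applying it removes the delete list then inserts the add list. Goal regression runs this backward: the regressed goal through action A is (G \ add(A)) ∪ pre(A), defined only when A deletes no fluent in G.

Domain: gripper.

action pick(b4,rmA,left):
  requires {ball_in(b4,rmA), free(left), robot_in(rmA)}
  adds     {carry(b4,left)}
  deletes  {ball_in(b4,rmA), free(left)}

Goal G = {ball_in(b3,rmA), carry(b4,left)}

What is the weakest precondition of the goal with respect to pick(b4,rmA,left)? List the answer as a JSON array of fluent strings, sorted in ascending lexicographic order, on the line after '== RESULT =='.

Compute (G \ add) ∪ pre:
  G ∩ del = {}  (empty — regression defined)
  G \ add = {ball_in(b3,rmA), carry(b4,left)} \ {carry(b4,left)} = {ball_in(b3,rmA)}
  ∪ pre   = {ball_in(b3,rmA)} ∪ {ball_in(b4,rmA), free(left), robot_in(rmA)}
          = {ball_in(b3,rmA), ball_in(b4,rmA), free(left), robot_in(rmA)}

== RESULT ==
["ball_in(b3,rmA)", "ball_in(b4,rmA)", "free(left)", "robot_in(rmA)"]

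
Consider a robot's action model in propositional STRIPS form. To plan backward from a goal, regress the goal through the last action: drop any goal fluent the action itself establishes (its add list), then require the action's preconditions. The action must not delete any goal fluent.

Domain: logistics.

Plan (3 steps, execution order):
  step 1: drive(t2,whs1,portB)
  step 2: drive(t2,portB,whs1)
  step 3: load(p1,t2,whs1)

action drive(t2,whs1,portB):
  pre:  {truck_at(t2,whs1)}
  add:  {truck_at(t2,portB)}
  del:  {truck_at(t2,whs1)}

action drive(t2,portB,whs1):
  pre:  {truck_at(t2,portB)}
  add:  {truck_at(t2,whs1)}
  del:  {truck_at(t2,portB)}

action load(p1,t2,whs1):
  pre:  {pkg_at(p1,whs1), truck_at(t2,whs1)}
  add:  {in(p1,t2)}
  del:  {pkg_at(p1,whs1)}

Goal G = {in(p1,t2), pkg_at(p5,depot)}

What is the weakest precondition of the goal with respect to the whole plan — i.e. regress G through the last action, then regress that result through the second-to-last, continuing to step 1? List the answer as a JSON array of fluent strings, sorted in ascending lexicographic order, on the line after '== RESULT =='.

Regress step by step:
  through step 3 (load(p1,t2,whs1)): drop {in(p1,t2)}, keep {pkg_at(p5,depot)}, require {pkg_at(p1,whs1), truck_at(t2,whs1)}
    → {pkg_at(p1,whs1), pkg_at(p5,depot), truck_at(t2,whs1)}
  through step 2 (drive(t2,portB,whs1)): drop {truck_at(t2,whs1)}, keep {pkg_at(p1,whs1), pkg_at(p5,depot)}, require {truck_at(t2,portB)}
    → {pkg_at(p1,whs1), pkg_at(p5,depot), truck_at(t2,portB)}
  through step 1 (drive(t2,whs1,portB)): drop {truck_at(t2,portB)}, keep {pkg_at(p1,whs1), pkg_at(p5,depot)}, require {truck_at(t2,whs1)}
    → {pkg_at(p1,whs1), pkg_at(p5,depot), truck_at(t2,whs1)}

== RESULT ==
["pkg_at(p1,whs1)", "pkg_at(p5,depot)", "truck_at(t2,whs1)"]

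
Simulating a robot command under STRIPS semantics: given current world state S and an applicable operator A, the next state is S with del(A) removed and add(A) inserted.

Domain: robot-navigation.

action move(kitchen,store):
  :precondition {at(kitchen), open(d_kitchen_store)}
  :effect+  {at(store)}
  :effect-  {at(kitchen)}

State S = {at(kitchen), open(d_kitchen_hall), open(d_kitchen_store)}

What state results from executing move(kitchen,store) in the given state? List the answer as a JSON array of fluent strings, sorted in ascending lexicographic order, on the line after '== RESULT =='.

Compute (S \ del) ∪ add:
  pre ⊆ S: {at(kitchen), open(d_kitchen_store)} ⊆ S  — applicable
  S \ del = {open(d_kitchen_hall), open(d_kitchen_store)}
  ∪ add   = {at(store), open(d_kitchen_hall), open(d_kitchen_store)}

== RESULT ==
["at(store)", "open(d_kitchen_hall)", "open(d_kitchen_store)"]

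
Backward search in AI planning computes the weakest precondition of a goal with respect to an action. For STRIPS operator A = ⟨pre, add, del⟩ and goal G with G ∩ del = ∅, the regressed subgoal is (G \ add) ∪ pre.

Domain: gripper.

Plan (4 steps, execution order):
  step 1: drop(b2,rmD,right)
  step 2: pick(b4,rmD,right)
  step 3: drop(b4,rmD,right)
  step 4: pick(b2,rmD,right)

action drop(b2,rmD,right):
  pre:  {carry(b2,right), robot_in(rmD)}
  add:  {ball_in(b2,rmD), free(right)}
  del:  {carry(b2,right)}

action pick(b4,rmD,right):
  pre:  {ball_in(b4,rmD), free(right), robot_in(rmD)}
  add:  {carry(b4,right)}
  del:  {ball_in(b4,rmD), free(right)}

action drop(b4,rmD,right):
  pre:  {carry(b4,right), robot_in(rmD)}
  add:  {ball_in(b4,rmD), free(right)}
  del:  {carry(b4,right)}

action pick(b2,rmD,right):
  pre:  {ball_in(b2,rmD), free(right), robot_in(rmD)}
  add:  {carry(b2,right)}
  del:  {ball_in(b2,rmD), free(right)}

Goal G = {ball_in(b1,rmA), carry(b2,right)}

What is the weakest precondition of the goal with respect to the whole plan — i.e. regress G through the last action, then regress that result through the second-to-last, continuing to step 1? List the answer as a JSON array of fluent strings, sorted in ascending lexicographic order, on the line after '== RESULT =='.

Work backward from the goal:
  through step 4 (pick(b2,rmD,right)): drop {carry(b2,right)}, keep {ball_in(b1,rmA)}, require {ball_in(b2,rmD), free(right), robot_in(rmD)}
    → {ball_in(b1,rmA), ball_in(b2,rmD), free(right), robot_in(rmD)}
  through step 3 (drop(b4,rmD,right)): drop {free(right)}, keep {ball_in(b1,rmA), ball_in(b2,rmD), robot_in(rmD)}, require {carry(b4,right), robot_in(rmD)}
    → {ball_in(b1,rmA), ball_in(b2,rmD), carry(b4,right), robot_in(rmD)}
  through step 2 (pick(b4,rmD,right)): drop {carry(b4,right)}, keep {ball_in(b1,rmA), ball_in(b2,rmD), robot_in(rmD)}, require {ball_in(b4,rmD), free(right), robot_in(rmD)}
    → {ball_in(b1,rmA), ball_in(b2,rmD), ball_in(b4,rmD), free(right), robot_in(rmD)}
  through step 1 (drop(b2,rmD,right)): drop {ball_in(b2,rmD), free(right)}, keep {ball_in(b1,rmA), ball_in(b4,rmD), robot_in(rmD)}, require {carry(b2,right), robot_in(rmD)}
    → {ball_in(b1,rmA), ball_in(b4,rmD), carry(b2,right), robot_in(rmD)}

== RESULT ==
["ball_in(b1,rmA)", "ball_in(b4,rmD)", "carry(b2,right)", "robot_in(rmD)"]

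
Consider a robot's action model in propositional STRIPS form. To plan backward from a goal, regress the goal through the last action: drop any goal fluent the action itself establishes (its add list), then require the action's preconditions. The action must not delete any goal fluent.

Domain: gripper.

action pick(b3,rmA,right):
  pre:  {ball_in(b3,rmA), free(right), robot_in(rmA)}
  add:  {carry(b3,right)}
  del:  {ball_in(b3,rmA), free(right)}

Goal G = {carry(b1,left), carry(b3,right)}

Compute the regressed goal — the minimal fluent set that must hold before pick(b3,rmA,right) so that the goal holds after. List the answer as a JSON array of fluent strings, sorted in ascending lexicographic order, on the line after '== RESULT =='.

Compute (G \ add) ∪ pre:
  G ∩ del = {}  (empty — regression defined)
  G \ add = {carry(b1,left), carry(b3,right)} \ {carry(b3,right)} = {carry(b1,left)}
  ∪ pre   = {carry(b1,left)} ∪ {ball_in(b3,rmA), free(right), robot_in(rmA)}
          = {ball_in(b3,rmA), carry(b1,left), free(right), robot_in(rmA)}

== RESULT ==
["ball_in(b3,rmA)", "carry(b1,left)", "free(right)", "robot_in(rmA)"]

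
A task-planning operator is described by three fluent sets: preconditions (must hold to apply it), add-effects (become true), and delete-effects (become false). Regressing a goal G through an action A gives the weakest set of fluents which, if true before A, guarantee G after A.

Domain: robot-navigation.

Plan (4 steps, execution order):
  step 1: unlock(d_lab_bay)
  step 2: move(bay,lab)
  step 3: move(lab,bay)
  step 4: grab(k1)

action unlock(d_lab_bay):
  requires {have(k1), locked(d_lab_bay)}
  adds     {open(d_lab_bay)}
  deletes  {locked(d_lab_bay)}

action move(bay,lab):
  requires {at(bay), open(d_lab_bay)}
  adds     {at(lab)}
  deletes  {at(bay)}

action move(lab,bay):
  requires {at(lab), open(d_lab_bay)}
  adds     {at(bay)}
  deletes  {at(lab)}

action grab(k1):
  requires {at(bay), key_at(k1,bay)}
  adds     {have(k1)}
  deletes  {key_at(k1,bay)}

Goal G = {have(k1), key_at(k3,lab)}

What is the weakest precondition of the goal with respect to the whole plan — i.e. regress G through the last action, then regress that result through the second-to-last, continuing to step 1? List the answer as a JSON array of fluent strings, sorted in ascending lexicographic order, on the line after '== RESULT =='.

Regress step by step:
  through step 4 (grab(k1)): drop {have(k1)}, keep {key_at(k3,lab)}, require {at(bay), key_at(k1,bay)}
    → {at(bay), key_at(k1,bay), key_at(k3,lab)}
  through step 3 (move(lab,bay)): drop {at(bay)}, keep {key_at(k1,bay), key_at(k3,lab)}, require {at(lab), open(d_lab_bay)}
    → {at(lab), key_at(k1,bay), key_at(k3,lab), open(d_lab_bay)}
  through step 2 (move(bay,lab)): drop {at(lab)}, keep {key_at(k1,bay), key_at(k3,lab), open(d_lab_bay)}, require {at(bay), open(d_lab_bay)}
    → {at(bay), key_at(k1,bay), key_at(k3,lab), open(d_lab_bay)}
  through step 1 (unlock(d_lab_bay)): drop {open(d_lab_bay)}, keep {at(bay), key_at(k1,bay), key_at(k3,lab)}, require {have(k1), locked(d_lab_bay)}
    → {at(bay), have(k1), key_at(k1,bay), key_at(k3,lab), locked(d_lab_bay)}

== RESULT ==
["at(bay)", "have(k1)", "key_at(k1,bay)", "key_at(k3,lab)", "locked(d_lab_bay)"]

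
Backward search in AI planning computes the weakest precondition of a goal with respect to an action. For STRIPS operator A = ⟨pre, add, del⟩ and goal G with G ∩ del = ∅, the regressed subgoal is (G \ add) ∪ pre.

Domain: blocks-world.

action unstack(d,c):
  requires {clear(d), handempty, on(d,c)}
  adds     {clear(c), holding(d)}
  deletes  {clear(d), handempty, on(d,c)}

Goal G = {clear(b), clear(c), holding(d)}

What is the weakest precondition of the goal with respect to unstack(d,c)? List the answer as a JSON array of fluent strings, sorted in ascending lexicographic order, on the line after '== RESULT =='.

Compute (G \ add) ∪ pre:
  G ∩ del = {}  (empty — regression defined)
  G \ add = {clear(b), clear(c), holding(d)} \ {clear(c), holding(d)} = {clear(b)}
  ∪ pre   = {clear(b)} ∪ {clear(d), handempty, on(d,c)}
          = {clear(b), clear(d), handempty, on(d,c)}

== RESULT ==
["clear(b)", "clear(d)", "handempty", "on(d,c)"]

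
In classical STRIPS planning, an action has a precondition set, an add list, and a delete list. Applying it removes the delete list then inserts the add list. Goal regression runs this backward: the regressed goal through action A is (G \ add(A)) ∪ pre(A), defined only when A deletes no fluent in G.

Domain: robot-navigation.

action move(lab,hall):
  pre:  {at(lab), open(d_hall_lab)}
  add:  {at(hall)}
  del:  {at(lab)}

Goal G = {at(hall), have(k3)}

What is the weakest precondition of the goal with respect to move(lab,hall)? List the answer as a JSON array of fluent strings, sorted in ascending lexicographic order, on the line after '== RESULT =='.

Regress:
  G ∩ del = {}  (empty — regression defined)
  G \ add = {at(hall), have(k3)} \ {at(hall)} = {have(k3)}
  ∪ pre   = {have(k3)} ∪ {at(lab), open(d_hall_lab)}
          = {at(lab), have(k3), open(d_hall_lab)}

== RESULT ==
["at(lab)", "have(k3)", "open(d_hall_lab)"]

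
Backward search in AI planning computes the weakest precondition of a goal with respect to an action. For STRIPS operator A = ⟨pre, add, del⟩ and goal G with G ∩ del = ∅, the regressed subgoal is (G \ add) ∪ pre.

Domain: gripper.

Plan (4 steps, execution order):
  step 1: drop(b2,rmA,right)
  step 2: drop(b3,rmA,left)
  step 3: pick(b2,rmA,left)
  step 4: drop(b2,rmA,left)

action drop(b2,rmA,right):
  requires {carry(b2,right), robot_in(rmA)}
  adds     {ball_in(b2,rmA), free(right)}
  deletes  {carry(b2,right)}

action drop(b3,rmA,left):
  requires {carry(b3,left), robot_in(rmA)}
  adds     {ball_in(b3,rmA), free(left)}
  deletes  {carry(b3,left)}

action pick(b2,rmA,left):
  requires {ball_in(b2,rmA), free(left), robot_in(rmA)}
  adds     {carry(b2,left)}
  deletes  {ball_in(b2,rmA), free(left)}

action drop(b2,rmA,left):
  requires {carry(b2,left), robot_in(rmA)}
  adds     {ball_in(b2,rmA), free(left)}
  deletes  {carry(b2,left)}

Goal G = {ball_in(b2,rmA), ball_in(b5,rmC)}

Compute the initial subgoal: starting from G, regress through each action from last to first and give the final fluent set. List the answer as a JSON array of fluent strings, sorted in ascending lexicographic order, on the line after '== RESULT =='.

Regress step by step:
  through step 4 (drop(b2,rmA,left)): drop {ball_in(b2,rmA)}, keep {ball_in(b5,rmC)}, require {carry(b2,left), robot_in(rmA)}
    → {ball_in(b5,rmC), carry(b2,left), robot_in(rmA)}
  through step 3 (pick(b2,rmA,left)): drop {carry(b2,left)}, keep {ball_in(b5,rmC), robot_in(rmA)}, require {ball_in(b2,rmA), free(left), robot_in(rmA)}
    → {ball_in(b2,rmA), ball_in(b5,rmC), free(left), robot_in(rmA)}
  through step 2 (drop(b3,rmA,left)): drop {free(left)}, keep {ball_in(b2,rmA), ball_in(b5,rmC), robot_in(rmA)}, require {carry(b3,left), robot_in(rmA)}
    → {ball_in(b2,rmA), ball_in(b5,rmC), carry(b3,left), robot_in(rmA)}
  through step 1 (drop(b2,rmA,right)): drop {ball_in(b2,rmA)}, keep {ball_in(b5,rmC), carry(b3,left), robot_in(rmA)}, require {carry(b2,right), robot_in(rmA)}
    → {ball_in(b5,rmC), carry(b2,right), carry(b3,left), robot_in(rmA)}

== RESULT ==
["ball_in(b5,rmC)", "carry(b2,right)", "carry(b3,left)", "robot_in(rmA)"]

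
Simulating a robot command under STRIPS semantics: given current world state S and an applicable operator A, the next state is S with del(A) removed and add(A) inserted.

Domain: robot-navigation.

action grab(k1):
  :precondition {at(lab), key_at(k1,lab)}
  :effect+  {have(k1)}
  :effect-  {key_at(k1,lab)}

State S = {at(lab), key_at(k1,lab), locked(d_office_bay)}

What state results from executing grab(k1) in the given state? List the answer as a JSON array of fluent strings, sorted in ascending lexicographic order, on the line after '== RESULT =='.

Compute (S \ del) ∪ add:
  pre ⊆ S: {at(lab), key_at(k1,lab)} ⊆ S  — applicable
  S \ del = {at(lab), locked(d_office_bay)}
  ∪ add   = {at(lab), have(k1), locked(d_office_bay)}

== RESULT ==
["at(lab)", "have(k1)", "locked(d_office_bay)"]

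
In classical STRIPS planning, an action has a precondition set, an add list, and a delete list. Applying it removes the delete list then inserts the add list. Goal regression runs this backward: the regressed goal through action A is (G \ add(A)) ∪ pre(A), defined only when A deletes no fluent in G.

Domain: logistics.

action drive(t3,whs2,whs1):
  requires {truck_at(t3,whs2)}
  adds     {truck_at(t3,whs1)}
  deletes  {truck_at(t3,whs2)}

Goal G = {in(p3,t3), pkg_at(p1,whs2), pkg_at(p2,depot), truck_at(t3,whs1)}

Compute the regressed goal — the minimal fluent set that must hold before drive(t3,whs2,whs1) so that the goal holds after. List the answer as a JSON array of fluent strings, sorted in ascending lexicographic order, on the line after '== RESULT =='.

Regress:
  G ∩ del = {}  (empty — regression defined)
  G \ add = {in(p3,t3), pkg_at(p1,whs2), pkg_at(p2,depot), truck_at(t3,whs1)} \ {truck_at(t3,whs1)} = {in(p3,t3), pkg_at(p1,whs2), pkg_at(p2,depot)}
  ∪ pre   = {in(p3,t3), pkg_at(p1,whs2), pkg_at(p2,depot)} ∪ {truck_at(t3,whs2)}
          = {in(p3,t3), pkg_at(p1,whs2), pkg_at(p2,depot), truck_at(t3,whs2)}

== RESULT ==
["in(p3,t3)", "pkg_at(p1,whs2)", "pkg_at(p2,depot)", "truck_at(t3,whs2)"]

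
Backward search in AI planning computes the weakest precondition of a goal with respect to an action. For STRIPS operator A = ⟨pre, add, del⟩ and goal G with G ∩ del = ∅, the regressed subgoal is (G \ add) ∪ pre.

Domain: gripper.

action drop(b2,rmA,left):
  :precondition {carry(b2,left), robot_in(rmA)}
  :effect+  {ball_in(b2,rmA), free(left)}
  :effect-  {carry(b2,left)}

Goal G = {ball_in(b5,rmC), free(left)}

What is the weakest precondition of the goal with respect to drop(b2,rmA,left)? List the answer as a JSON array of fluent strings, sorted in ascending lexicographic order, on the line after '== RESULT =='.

Regress:
  G ∩ del = {}  (empty — regression defined)
  G \ add = {ball_in(b5,rmC), free(left)} \ {ball_in(b2,rmA), free(left)} = {ball_in(b5,rmC)}
  ∪ pre   = {ball_in(b5,rmC)} ∪ {carry(b2,left), robot_in(rmA)}
          = {ball_in(b5,rmC), carry(b2,left), robot_in(rmA)}

== RESULT ==
["ball_in(b5,rmC)", "carry(b2,left)", "robot_in(rmA)"]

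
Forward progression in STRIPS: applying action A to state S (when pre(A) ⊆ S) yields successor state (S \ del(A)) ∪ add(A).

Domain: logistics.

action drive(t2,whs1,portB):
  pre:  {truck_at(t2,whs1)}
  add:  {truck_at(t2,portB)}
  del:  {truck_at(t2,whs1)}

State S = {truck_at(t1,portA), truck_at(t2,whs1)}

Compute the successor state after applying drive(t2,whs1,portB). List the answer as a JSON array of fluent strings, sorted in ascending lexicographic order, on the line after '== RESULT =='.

Compute (S \ del) ∪ add:
  pre ⊆ S: {truck_at(t2,whs1)} ⊆ S  — applicable
  S \ del = {truck_at(t1,portA)}
  ∪ add   = {truck_at(t1,portA), truck_at(t2,portB)}

== RESULT ==
["truck_at(t1,portA)", "truck_at(t2,portB)"]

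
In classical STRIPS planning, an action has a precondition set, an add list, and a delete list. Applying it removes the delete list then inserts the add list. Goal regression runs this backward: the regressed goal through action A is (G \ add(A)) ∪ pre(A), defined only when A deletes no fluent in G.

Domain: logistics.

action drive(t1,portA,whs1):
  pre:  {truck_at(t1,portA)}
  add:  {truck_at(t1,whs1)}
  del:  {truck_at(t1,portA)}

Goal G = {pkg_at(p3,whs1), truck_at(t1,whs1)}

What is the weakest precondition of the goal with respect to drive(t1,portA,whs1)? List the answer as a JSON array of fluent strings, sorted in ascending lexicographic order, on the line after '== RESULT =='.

Regress:
  G ∩ del = {}  (empty — regression defined)
  G \ add = {pkg_at(p3,whs1), truck_at(t1,whs1)} \ {truck_at(t1,whs1)} = {pkg_at(p3,whs1)}
  ∪ pre   = {pkg_at(p3,whs1)} ∪ {truck_at(t1,portA)}
          = {pkg_at(p3,whs1), truck_at(t1,portA)}

== RESULT ==
["pkg_at(p3,whs1)", "truck_at(t1,portA)"]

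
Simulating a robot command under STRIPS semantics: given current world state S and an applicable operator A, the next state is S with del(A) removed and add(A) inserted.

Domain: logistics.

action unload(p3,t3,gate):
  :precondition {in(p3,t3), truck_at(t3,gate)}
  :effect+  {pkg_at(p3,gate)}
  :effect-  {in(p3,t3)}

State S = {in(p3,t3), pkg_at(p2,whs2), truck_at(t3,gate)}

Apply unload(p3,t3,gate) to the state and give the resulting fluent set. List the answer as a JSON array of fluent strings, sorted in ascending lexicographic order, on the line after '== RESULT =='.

Progress:
  pre ⊆ S: {in(p3,t3), truck_at(t3,gate)} ⊆ S  — applicable
  S \ del = {pkg_at(p2,whs2), truck_at(t3,gate)}
  ∪ add   = {pkg_at(p2,whs2), pkg_at(p3,gate), truck_at(t3,gate)}

== RESULT ==
["pkg_at(p2,whs2)", "pkg_at(p3,gate)", "truck_at(t3,gate)"]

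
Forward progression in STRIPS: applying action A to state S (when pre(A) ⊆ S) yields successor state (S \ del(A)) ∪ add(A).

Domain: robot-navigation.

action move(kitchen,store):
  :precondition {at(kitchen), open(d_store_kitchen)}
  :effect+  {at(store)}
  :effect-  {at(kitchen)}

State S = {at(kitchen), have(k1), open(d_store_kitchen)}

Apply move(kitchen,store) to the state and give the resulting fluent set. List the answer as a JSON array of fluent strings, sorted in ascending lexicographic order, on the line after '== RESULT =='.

Compute (S \ del) ∪ add:
  pre ⊆ S: {at(kitchen), open(d_store_kitchen)} ⊆ S  — applicable
  S \ del = {have(k1), open(d_store_kitchen)}
  ∪ add   = {at(store), have(k1), open(d_store_kitchen)}

== RESULT ==
["at(store)", "have(k1)", "open(d_store_kitchen)"]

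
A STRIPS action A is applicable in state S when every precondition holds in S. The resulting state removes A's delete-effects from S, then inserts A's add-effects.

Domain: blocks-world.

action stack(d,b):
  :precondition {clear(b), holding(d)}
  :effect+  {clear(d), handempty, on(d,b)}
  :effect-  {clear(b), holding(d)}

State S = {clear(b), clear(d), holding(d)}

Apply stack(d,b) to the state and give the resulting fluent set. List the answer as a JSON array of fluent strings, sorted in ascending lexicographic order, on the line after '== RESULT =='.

Progress:
  pre ⊆ S: {clear(b), holding(d)} ⊆ S  — applicable
  S \ del = {clear(d)}
  ∪ add   = {clear(d), handempty, on(d,b)}

== RESULT ==
["clear(d)", "handempty", "on(d,b)"]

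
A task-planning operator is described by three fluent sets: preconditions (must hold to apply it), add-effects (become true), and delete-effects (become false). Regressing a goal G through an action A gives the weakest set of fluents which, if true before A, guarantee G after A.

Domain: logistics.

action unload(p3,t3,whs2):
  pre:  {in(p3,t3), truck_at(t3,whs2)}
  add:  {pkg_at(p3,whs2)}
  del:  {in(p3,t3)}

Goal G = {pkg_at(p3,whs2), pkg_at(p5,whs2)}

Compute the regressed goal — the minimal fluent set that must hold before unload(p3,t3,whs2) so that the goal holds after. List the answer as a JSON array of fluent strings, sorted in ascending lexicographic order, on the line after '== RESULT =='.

Regress:
  G ∩ del = {}  (empty — regression defined)
  G \ add = {pkg_at(p3,whs2), pkg_at(p5,whs2)} \ {pkg_at(p3,whs2)} = {pkg_at(p5,whs2)}
  ∪ pre   = {pkg_at(p5,whs2)} ∪ {in(p3,t3), truck_at(t3,whs2)}
          = {in(p3,t3), pkg_at(p5,whs2), truck_at(t3,whs2)}

== RESULT ==
["in(p3,t3)", "pkg_at(p5,whs2)", "truck_at(t3,whs2)"]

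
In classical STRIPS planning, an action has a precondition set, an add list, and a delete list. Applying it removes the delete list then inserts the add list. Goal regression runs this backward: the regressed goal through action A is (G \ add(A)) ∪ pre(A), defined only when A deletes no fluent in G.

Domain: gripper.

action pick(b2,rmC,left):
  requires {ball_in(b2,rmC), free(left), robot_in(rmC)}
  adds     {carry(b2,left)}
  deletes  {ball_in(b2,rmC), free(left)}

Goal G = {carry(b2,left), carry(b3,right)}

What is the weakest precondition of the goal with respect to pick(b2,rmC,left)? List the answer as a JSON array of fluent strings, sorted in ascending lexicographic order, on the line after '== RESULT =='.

Compute (G \ add) ∪ pre:
  G ∩ del = {}  (empty — regression defined)
  G \ add = {carry(b2,left), carry(b3,right)} \ {carry(b2,left)} = {carry(b3,right)}
  ∪ pre   = {carry(b3,right)} ∪ {ball_in(b2,rmC), free(left), robot_in(rmC)}
          = {ball_in(b2,rmC), carry(b3,right), free(left), robot_in(rmC)}

== RESULT ==
["ball_in(b2,rmC)", "carry(b3,right)", "free(left)", "robot_in(rmC)"]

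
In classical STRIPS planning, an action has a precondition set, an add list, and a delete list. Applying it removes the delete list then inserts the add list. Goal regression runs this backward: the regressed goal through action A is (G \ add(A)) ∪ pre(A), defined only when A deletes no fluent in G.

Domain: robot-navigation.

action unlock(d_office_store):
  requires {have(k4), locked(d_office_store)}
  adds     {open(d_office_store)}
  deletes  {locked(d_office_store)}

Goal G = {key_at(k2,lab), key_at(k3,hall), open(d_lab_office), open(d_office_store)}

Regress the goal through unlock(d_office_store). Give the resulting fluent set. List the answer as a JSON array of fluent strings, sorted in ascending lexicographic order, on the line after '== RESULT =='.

Regress:
  G ∩ del = {}  (empty — regression defined)
  G \ add = {key_at(k2,lab), key_at(k3,hall), open(d_lab_office), open(d_office_store)} \ {open(d_office_store)} = {key_at(k2,lab), key_at(k3,hall), open(d_lab_office)}
  ∪ pre   = {key_at(k2,lab), key_at(k3,hall), open(d_lab_office)} ∪ {have(k4), locked(d_office_store)}
          = {have(k4), key_at(k2,lab), key_at(k3,hall), locked(d_office_store), open(d_lab_office)}

== RESULT ==
["have(k4)", "key_at(k2,lab)", "key_at(k3,hall)", "locked(d_office_store)", "open(d_lab_office)"]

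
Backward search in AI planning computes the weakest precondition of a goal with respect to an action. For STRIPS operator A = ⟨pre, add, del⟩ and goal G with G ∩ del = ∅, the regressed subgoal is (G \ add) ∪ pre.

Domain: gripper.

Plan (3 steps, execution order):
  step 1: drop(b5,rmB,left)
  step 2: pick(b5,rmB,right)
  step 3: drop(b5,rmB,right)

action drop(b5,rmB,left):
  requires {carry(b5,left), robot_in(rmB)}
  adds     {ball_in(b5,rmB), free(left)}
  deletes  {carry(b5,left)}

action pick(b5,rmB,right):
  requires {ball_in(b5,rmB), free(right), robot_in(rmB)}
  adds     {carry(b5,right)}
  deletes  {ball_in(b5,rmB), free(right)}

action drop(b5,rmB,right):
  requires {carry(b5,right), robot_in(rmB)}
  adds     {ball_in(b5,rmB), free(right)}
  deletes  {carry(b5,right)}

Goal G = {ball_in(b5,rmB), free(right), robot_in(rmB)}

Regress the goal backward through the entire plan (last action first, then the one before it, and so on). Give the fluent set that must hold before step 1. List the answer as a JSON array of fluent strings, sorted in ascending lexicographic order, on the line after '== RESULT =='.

Work backward from the goal:
  through step 3 (drop(b5,rmB,right)): drop {ball_in(b5,rmB), free(right)}, keep {robot_in(rmB)}, require {carry(b5,right), robot_in(rmB)}
    → {carry(b5,right), robot_in(rmB)}
  through step 2 (pick(b5,rmB,right)): drop {carry(b5,right)}, keep {robot_in(rmB)}, require {ball_in(b5,rmB), free(right), robot_in(rmB)}
    → {ball_in(b5,rmB), free(right), robot_in(rmB)}
  through step 1 (drop(b5,rmB,left)): drop {ball_in(b5,rmB)}, keep {free(right), robot_in(rmB)}, require {carry(b5,left), robot_in(rmB)}
    → {carry(b5,left), free(right), robot_in(rmB)}

== RESULT ==
["carry(b5,left)", "free(right)", "robot_in(rmB)"]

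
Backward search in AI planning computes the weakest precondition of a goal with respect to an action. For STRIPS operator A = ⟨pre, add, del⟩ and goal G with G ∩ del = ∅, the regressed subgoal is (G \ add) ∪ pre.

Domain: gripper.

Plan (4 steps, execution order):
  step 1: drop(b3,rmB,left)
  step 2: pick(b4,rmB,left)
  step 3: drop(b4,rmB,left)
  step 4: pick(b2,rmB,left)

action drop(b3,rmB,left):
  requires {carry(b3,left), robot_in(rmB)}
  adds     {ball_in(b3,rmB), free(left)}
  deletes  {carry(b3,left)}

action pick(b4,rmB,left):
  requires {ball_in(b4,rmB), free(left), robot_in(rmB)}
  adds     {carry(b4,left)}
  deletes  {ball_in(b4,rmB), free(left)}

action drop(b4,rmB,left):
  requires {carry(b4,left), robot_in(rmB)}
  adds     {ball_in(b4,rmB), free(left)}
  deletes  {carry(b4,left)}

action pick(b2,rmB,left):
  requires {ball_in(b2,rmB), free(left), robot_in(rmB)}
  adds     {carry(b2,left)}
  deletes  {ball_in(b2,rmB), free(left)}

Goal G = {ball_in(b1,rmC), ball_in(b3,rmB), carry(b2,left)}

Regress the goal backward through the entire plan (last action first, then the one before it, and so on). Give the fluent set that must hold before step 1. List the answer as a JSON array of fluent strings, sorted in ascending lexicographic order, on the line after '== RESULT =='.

Regress step by step:
  through step 4 (pick(b2,rmB,left)): drop {carry(b2,left)}, keep {ball_in(b1,rmC), ball_in(b3,rmB)}, require {ball_in(b2,rmB), free(left), robot_in(rmB)}
    → {ball_in(b1,rmC), ball_in(b2,rmB), ball_in(b3,rmB), free(left), robot_in(rmB)}
  through step 3 (drop(b4,rmB,left)): drop {free(left)}, keep {ball_in(b1,rmC), ball_in(b2,rmB), ball_in(b3,rmB), robot_in(rmB)}, require {carry(b4,left), robot_in(rmB)}
    → {ball_in(b1,rmC), ball_in(b2,rmB), ball_in(b3,rmB), carry(b4,left), robot_in(rmB)}
  through step 2 (pick(b4,rmB,left)): drop {carry(b4,left)}, keep {ball_in(b1,rmC), ball_in(b2,rmB), ball_in(b3,rmB), robot_in(rmB)}, require {ball_in(b4,rmB), free(left), robot_in(rmB)}
    → {ball_in(b1,rmC), ball_in(b2,rmB), ball_in(b3,rmB), ball_in(b4,rmB), free(left), robot_in(rmB)}
  through step 1 (drop(b3,rmB,left)): drop {ball_in(b3,rmB), free(left)}, keep {ball_in(b1,rmC), ball_in(b2,rmB), ball_in(b4,rmB), robot_in(rmB)}, require {carry(b3,left), robot_in(rmB)}
    → {ball_in(b1,rmC), ball_in(b2,rmB), ball_in(b4,rmB), carry(b3,left), robot_in(rmB)}

== RESULT ==
["ball_in(b1,rmC)", "ball_in(b2,rmB)", "ball_in(b4,rmB)", "carry(b3,left)", "robot_in(rmB)"]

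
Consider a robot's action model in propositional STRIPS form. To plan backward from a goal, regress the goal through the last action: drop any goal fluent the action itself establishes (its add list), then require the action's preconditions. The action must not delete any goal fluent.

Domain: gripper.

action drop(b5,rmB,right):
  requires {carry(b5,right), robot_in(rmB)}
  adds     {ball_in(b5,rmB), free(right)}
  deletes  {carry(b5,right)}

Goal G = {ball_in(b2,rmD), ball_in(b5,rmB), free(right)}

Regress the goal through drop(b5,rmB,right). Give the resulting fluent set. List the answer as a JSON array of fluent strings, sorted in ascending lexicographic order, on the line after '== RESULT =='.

Compute (G \ add) ∪ pre:
  G ∩ del = {}  (empty — regression defined)
  G \ add = {ball_in(b2,rmD), ball_in(b5,rmB), free(right)} \ {ball_in(b5,rmB), free(right)} = {ball_in(b2,rmD)}
  ∪ pre   = {ball_in(b2,rmD)} ∪ {carry(b5,right), robot_in(rmB)}
          = {ball_in(b2,rmD), carry(b5,right), robot_in(rmB)}

== RESULT ==
["ball_in(b2,rmD)", "carry(b5,right)", "robot_in(rmB)"]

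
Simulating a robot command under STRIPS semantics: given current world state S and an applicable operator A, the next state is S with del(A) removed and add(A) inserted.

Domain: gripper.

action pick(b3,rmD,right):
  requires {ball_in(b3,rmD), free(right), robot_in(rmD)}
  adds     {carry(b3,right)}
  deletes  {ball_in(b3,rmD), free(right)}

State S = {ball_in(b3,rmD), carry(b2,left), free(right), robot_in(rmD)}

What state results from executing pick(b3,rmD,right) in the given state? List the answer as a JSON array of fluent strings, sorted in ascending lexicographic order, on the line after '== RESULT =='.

Compute (S \ del) ∪ add:
  pre ⊆ S: {ball_in(b3,rmD), free(right), robot_in(rmD)} ⊆ S  — applicable
  S \ del = {carry(b2,left), robot_in(rmD)}
  ∪ add   = {carry(b2,left), carry(b3,right), robot_in(rmD)}

== RESULT ==
["carry(b2,left)", "carry(b3,right)", "robot_in(rmD)"]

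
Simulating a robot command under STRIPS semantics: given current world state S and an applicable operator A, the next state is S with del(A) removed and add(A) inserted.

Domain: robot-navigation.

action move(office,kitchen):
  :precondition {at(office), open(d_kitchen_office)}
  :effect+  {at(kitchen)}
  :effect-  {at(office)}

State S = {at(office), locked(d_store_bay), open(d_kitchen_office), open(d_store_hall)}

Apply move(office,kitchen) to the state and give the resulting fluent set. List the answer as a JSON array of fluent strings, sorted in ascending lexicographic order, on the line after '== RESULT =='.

Progress:
  pre ⊆ S: {at(office), open(d_kitchen_office)} ⊆ S  — applicable
  S \ del = {locked(d_store_bay), open(d_kitchen_office), open(d_store_hall)}
  ∪ add   = {at(kitchen), locked(d_store_bay), open(d_kitchen_office), open(d_store_hall)}

== RESULT ==
["at(kitchen)", "locked(d_store_bay)", "open(d_kitchen_office)", "open(d_store_hall)"]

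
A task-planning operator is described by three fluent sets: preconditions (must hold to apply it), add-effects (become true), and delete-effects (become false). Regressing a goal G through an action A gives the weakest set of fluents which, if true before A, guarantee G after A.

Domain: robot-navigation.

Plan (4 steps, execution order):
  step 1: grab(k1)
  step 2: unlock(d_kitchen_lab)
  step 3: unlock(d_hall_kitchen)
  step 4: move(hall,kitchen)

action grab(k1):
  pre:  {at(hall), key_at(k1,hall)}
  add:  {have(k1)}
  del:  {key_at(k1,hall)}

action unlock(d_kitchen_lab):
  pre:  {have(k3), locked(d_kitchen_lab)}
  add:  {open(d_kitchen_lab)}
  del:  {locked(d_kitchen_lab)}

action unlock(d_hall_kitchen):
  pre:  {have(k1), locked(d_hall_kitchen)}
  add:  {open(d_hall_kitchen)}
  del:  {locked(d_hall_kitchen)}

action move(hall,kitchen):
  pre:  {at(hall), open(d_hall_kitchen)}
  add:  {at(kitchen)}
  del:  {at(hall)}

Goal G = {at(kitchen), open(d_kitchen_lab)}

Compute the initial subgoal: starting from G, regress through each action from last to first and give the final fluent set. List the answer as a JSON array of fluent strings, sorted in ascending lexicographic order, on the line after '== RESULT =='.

Work backward from the goal:
  through step 4 (move(hall,kitchen)): drop {at(kitchen)}, keep {open(d_kitchen_lab)}, require {at(hall), open(d_hall_kitchen)}
    → {at(hall), open(d_hall_kitchen), open(d_kitchen_lab)}
  through step 3 (unlock(d_hall_kitchen)): drop {open(d_hall_kitchen)}, keep {at(hall), open(d_kitchen_lab)}, require {have(k1), locked(d_hall_kitchen)}
    → {at(hall), have(k1), locked(d_hall_kitchen), open(d_kitchen_lab)}
  through step 2 (unlock(d_kitchen_lab)): drop {open(d_kitchen_lab)}, keep {at(hall), have(k1), locked(d_hall_kitchen)}, require {have(k3), locked(d_kitchen_lab)}
    → {at(hall), have(k1), have(k3), locked(d_hall_kitchen), locked(d_kitchen_lab)}
  through step 1 (grab(k1)): drop {have(k1)}, keep {at(hall), have(k3), locked(d_hall_kitchen), locked(d_kitchen_lab)}, require {at(hall), key_at(k1,hall)}
    → {at(hall), have(k3), key_at(k1,hall), locked(d_hall_kitchen), locked(d_kitchen_lab)}

== RESULT ==
["at(hall)", "have(k3)", "key_at(k1,hall)", "locked(d_hall_kitchen)", "locked(d_kitchen_lab)"]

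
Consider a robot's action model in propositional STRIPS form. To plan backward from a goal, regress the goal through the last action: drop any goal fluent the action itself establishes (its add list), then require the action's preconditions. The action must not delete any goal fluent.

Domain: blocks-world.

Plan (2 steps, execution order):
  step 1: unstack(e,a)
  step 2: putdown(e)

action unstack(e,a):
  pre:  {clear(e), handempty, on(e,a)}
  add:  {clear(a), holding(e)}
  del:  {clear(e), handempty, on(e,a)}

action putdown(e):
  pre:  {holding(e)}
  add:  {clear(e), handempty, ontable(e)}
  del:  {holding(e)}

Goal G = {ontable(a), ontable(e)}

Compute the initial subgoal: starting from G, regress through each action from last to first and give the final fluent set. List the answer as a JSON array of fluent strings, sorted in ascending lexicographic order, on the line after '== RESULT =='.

Work backward from the goal:
  through step 2 (putdown(e)): drop {ontable(e)}, keep {ontable(a)}, require {holding(e)}
    → {holding(e), ontable(a)}
  through step 1 (unstack(e,a)): drop {holding(e)}, keep {ontable(a)}, require {clear(e), handempty, on(e,a)}
    → {clear(e), handempty, on(e,a), ontable(a)}

== RESULT ==
["clear(e)", "handempty", "on(e,a)", "ontable(a)"]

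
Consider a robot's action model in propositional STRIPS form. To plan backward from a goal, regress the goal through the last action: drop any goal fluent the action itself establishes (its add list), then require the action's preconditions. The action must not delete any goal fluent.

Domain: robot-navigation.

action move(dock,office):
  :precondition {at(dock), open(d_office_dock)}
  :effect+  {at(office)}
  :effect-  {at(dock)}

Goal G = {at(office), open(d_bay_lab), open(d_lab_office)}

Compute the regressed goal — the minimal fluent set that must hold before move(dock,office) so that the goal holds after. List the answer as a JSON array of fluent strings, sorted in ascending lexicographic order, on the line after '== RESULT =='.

Regress:
  G ∩ del = {}  (empty — regression defined)
  G \ add = {at(office), open(d_bay_lab), open(d_lab_office)} \ {at(office)} = {open(d_bay_lab), open(d_lab_office)}
  ∪ pre   = {open(d_bay_lab), open(d_lab_office)} ∪ {at(dock), open(d_office_dock)}
          = {at(dock), open(d_bay_lab), open(d_lab_office), open(d_office_dock)}

== RESULT ==
["at(dock)", "open(d_bay_lab)", "open(d_lab_office)", "open(d_office_dock)"]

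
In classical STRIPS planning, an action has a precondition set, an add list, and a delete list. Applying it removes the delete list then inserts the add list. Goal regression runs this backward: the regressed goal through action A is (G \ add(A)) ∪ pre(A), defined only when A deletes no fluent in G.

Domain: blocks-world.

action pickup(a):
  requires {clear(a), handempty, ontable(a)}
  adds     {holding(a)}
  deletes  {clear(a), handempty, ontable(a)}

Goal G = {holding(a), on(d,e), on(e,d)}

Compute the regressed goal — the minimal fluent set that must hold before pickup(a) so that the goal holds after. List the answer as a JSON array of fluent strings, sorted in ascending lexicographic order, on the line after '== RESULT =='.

Regress:
  G ∩ del = {}  (empty — regression defined)
  G \ add = {holding(a), on(d,e), on(e,d)} \ {holding(a)} = {on(d,e), on(e,d)}
  ∪ pre   = {on(d,e), on(e,d)} ∪ {clear(a), handempty, ontable(a)}
          = {clear(a), handempty, on(d,e), on(e,d), ontable(a)}

== RESULT ==
["clear(a)", "handempty", "on(d,e)", "on(e,d)", "ontable(a)"]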